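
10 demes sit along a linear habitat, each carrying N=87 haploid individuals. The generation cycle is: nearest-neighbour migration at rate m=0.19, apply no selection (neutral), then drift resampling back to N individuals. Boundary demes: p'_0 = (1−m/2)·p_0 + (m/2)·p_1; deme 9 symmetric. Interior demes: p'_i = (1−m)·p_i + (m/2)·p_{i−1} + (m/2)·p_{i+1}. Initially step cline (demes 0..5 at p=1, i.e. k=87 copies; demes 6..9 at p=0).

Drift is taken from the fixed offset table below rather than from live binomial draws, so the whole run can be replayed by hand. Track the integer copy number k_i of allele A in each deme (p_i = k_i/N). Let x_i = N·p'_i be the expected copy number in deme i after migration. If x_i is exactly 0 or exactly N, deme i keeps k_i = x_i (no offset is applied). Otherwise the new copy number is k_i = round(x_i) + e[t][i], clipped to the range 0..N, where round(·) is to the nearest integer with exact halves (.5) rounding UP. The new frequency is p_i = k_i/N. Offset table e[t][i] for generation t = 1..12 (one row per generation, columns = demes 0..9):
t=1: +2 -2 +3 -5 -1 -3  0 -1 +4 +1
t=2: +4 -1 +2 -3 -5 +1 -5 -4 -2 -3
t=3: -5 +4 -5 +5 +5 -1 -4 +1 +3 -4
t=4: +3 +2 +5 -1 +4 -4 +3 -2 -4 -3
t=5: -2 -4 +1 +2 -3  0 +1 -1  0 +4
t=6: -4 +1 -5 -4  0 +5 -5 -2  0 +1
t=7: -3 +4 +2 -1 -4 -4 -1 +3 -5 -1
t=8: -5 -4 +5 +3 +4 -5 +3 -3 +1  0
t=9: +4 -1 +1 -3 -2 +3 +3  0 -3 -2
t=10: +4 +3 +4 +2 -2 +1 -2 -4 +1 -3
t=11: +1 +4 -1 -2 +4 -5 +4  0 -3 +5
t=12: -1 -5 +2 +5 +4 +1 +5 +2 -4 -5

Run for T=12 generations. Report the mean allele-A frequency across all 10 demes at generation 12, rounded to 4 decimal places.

t=0: k=[87 87 87 87 87 87 0 0 0 0]
t=1: x=[87.0000 87.0000 87.0000 87.0000 87.0000 78.7350 8.2650 0.0000 0.0000 0.0000] k=[87 87 87 87 87 76 8 0 0 0]
t=2: x=[87.0000 87.0000 87.0000 87.0000 85.9550 70.5850 13.7000 0.7600 0.0000 0.0000] k=[87 87 87 87 81 72 9 0 0 0]
t=3: x=[87.0000 87.0000 87.0000 86.4300 80.7150 66.8700 14.1300 0.8550 0.0000 0.0000] k=[87 87 87 87 86 66 10 2 0 0]
t=4: x=[87.0000 87.0000 87.0000 86.9050 84.1950 62.5800 14.5600 2.5700 0.1900 0.0000] k=[87 87 87 86 87 59 18 1 0 0]
t=5: x=[87.0000 87.0000 86.9050 86.1900 84.2450 57.7650 20.2800 2.5200 0.0950 0.0000] k=[87 87 87 87 81 58 21 2 0 0]
t=6: x=[87.0000 87.0000 87.0000 86.4300 79.3850 56.6700 22.7100 3.6150 0.1900 0.0000] k=[87 87 87 82 79 62 18 2 0 0]
t=7: x=[87.0000 87.0000 86.5250 82.1900 77.6700 59.4350 20.6600 3.3300 0.1900 0.0000] k=[87 87 87 81 74 55 20 6 0 0]
t=8: x=[87.0000 87.0000 86.4300 80.9050 72.8600 53.4800 21.9950 6.7600 0.5700 0.0000] k=[87 87 87 84 77 48 25 4 2 0]
t=9: x=[87.0000 87.0000 86.7150 83.6200 74.9100 48.5700 25.1900 5.8050 2.0000 0.1900] k=[87 87 87 81 73 52 28 6 0 0]
t=10: x=[87.0000 87.0000 86.4300 80.8100 71.7650 51.7150 28.1900 7.5200 0.5700 0.0000] k=[87 87 87 83 70 53 26 4 2 0]
t=11: x=[87.0000 87.0000 86.6200 82.1450 69.6200 52.0500 26.4750 5.9000 2.0000 0.1900] k=[87 87 86 80 74 47 30 6 0 5]
t=12: x=[87.0000 86.9050 85.5250 80.0000 72.0050 47.9500 29.3350 7.7100 1.0450 4.5250] k=[87 82 87 85 76 49 34 10 0 0]

0.5862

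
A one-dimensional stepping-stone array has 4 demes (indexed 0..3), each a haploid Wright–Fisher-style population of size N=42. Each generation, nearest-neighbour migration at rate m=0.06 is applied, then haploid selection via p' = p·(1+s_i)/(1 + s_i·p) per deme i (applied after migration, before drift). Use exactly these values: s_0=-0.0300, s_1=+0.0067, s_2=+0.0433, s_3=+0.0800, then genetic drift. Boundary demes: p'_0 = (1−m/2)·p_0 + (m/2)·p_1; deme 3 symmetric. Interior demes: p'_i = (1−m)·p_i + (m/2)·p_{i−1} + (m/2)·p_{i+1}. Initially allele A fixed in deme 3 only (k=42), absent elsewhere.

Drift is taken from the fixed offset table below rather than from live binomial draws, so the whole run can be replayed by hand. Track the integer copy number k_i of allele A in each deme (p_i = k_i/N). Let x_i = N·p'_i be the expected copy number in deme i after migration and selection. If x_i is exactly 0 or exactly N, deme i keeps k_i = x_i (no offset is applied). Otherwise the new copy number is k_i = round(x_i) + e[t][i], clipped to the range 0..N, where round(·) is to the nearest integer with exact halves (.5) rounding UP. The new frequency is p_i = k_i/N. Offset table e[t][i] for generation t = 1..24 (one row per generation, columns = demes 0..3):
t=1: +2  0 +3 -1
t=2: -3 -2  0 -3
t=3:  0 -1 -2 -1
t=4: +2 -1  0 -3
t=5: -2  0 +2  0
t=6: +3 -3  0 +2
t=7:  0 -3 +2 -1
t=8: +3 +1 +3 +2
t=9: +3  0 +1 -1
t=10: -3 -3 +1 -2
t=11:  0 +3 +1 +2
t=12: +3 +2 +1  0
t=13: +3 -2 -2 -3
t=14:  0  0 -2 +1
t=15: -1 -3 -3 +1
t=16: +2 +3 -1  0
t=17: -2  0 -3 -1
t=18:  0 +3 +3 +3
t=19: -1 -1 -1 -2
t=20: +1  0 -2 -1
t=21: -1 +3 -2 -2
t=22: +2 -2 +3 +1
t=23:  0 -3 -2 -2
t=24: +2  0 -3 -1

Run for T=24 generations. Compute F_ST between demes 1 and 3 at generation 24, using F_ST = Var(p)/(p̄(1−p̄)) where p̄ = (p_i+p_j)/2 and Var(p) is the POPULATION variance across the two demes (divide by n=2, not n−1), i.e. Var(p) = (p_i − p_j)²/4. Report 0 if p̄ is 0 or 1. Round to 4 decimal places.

0.3143

t=0: k=[0 0 0 42]
t=1: x=[0.0000 0.0000 1.3129 40.8307] k=[0 0 4 40]
t=2: x=[0.0000 0.1208 5.1484 39.1326] k=[0 0 5 36]
t=3: x=[0.0000 0.1510 5.9946 35.5039] k=[0 0 4 35]
t=4: x=[0.0000 0.1208 4.9935 34.5533] k=[0 0 5 32]
t=5: x=[0.0000 0.1510 5.8708 31.7962] k=[0 0 8 32]
t=6: x=[0.0000 0.2416 8.7705 31.8828] k=[0 0 9 34]
t=7: x=[0.0000 0.2718 9.7948 33.7712] k=[0 0 12 33]
t=8: x=[0.0000 0.3624 12.6414 32.9293] k=[0 1 16 35]
t=9: x=[0.0291 1.4292 16.5431 34.8959] k=[3 1 18 34]
t=10: x=[2.8578 1.5801 18.4071 34.0289] k=[0 0 19 32]
t=11: x=[0.0000 0.5738 19.2612 32.2001] k=[0 4 20 34]
t=12: x=[0.1164 4.3862 20.3844 34.0862] k=[3 6 21 34]
t=13: x=[3.0039 6.3961 21.3850 34.1148] k=[6 4 19 31]
t=14: x=[5.7864 4.5370 19.3515 31.2664] k=[6 5 17 32]
t=15: x=[5.8157 5.4215 17.5213 32.1424] k=[5 2 15 33]
t=16: x=[4.7795 2.4956 15.5629 33.0155] k=[7 5 15 33]
t=17: x=[6.7653 5.3913 15.6539 33.0155] k=[5 5 13 32]
t=18: x=[4.8674 5.2707 13.7187 32.0270] k=[5 8 17 35]
t=19: x=[4.9553 8.2241 17.7026 34.9244] k=[4 7 17 33]
t=20: x=[3.9789 7.2500 17.6120 33.0730] k=[5 7 16 32]
t=21: x=[4.9260 7.2500 16.6339 32.1136] k=[4 10 15 30]
t=22: x=[4.0667 10.0209 15.7146 30.2134] k=[6 8 19 31]
t=23: x=[5.9038 8.3144 19.4720 31.2664] k=[6 5 17 29]
t=24: x=[5.8157 5.4215 17.4306 29.3311] k=[8 5 14 28]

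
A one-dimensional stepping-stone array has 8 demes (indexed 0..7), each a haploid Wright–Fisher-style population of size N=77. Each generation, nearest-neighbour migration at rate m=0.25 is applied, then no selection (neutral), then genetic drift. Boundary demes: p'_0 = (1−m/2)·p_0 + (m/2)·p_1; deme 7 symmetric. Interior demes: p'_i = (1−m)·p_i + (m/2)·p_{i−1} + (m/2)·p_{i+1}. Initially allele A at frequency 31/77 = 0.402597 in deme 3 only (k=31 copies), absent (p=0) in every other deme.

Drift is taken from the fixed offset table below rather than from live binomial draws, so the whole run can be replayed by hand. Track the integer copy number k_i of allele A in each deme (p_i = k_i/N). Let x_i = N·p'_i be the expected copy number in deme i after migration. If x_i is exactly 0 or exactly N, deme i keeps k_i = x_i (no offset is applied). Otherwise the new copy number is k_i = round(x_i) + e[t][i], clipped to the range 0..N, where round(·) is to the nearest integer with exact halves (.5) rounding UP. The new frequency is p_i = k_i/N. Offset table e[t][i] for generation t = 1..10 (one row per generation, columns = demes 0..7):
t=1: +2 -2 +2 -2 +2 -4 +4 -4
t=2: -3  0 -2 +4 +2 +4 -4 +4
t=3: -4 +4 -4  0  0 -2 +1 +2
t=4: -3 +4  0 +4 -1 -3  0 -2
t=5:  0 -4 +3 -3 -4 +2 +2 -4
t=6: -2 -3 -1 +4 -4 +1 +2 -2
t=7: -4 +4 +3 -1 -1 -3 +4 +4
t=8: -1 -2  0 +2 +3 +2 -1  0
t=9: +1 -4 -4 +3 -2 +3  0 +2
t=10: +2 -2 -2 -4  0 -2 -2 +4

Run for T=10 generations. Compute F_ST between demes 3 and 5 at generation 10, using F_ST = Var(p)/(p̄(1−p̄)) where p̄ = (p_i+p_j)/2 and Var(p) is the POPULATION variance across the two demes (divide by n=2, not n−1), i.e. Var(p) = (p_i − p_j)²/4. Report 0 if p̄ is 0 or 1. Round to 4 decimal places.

t=0: k=[0 0 0 31 0 0 0 0]
t=1: x=[0.0000 0.0000 3.8750 23.2500 3.8750 0.0000 0.0000 0.0000] k=[0 0 6 21 6 0 0 0]
t=2: x=[0.0000 0.7500 7.1250 17.2500 7.1250 0.7500 0.0000 0.0000] k=[0 1 5 21 9 5 0 0]
t=3: x=[0.1250 1.3750 6.5000 17.5000 10.0000 4.8750 0.6250 0.0000] k=[0 5 3 18 10 3 2 0]
t=4: x=[0.6250 4.1250 5.1250 15.1250 10.1250 3.7500 1.8750 0.2500] k=[0 8 5 19 9 1 2 0]
t=5: x=[1.0000 6.6250 7.1250 16.0000 9.2500 2.1250 1.6250 0.2500] k=[1 3 10 13 5 4 4 0]
t=6: x=[1.2500 3.6250 9.5000 11.6250 5.8750 4.1250 3.5000 0.5000] k=[0 1 9 16 2 5 6 0]
t=7: x=[0.1250 1.8750 8.8750 13.3750 4.1250 4.7500 5.1250 0.7500] k=[0 6 12 12 3 2 9 5]
t=8: x=[0.7500 6.0000 11.2500 10.8750 4.0000 3.0000 7.6250 5.5000] k=[0 4 11 13 7 5 7 6]
t=9: x=[0.5000 4.3750 10.3750 12.0000 7.5000 5.5000 6.6250 6.1250] k=[2 0 6 15 6 9 7 8]
t=10: x=[1.7500 1.0000 6.3750 12.7500 7.5000 8.3750 7.3750 7.8750] k=[4 0 4 9 8 6 5 12]

0.0043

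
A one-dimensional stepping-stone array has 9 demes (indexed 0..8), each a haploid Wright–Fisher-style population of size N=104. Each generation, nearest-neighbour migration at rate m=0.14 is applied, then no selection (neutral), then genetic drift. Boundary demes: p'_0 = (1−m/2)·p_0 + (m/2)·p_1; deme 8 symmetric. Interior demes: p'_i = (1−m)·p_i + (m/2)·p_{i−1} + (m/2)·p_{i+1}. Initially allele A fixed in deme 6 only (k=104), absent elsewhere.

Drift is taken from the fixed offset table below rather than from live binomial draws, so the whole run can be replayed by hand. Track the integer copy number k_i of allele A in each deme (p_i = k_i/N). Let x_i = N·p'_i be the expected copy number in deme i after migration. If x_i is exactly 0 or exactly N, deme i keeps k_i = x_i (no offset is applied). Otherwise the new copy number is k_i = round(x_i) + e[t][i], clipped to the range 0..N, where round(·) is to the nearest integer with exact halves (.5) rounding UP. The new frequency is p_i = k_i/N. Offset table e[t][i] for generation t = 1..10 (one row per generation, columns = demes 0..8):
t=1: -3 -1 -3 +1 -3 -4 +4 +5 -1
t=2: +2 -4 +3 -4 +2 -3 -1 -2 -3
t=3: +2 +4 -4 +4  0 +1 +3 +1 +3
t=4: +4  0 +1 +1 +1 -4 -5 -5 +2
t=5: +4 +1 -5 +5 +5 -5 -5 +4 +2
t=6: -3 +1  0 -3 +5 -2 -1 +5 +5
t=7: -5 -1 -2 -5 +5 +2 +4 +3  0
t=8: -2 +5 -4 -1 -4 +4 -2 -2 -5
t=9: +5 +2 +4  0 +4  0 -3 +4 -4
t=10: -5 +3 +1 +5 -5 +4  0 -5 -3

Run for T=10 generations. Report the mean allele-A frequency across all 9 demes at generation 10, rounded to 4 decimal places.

t=0: k=[0 0 0 0 0 0 104 0 0]
t=1: x=[0.0000 0.0000 0.0000 0.0000 0.0000 7.2800 89.4400 7.2800 0.0000] k=[0 0 0 0 0 3 93 12 0]
t=2: x=[0.0000 0.0000 0.0000 0.0000 0.2100 9.0900 81.0300 16.8300 0.8400] k=[0 0 0 0 2 6 80 15 0]
t=3: x=[0.0000 0.0000 0.0000 0.1400 2.1400 10.9000 70.2700 18.5000 1.0500] k=[0 0 0 4 2 12 73 20 4]
t=4: x=[0.0000 0.0000 0.2800 3.5800 2.8400 15.5700 65.0200 22.5900 5.1200] k=[0 0 1 5 4 12 60 18 7]
t=5: x=[0.0000 0.0700 1.2100 4.6500 4.6300 14.8000 53.7000 20.1700 7.7700] k=[0 1 0 10 10 10 49 24 10]
t=6: x=[0.0700 0.8600 0.7700 9.3000 10.0000 12.7300 44.5200 24.7700 10.9800] k=[0 2 1 6 15 11 44 30 16]
t=7: x=[0.1400 1.7900 1.4200 6.2800 14.0900 13.5900 40.7100 30.0000 16.9800] k=[0 1 0 1 19 16 45 33 17]
t=8: x=[0.0700 0.8600 0.1400 2.1900 17.5300 18.2400 42.1300 32.7200 18.1200] k=[0 6 0 1 14 22 40 31 13]
t=9: x=[0.4200 5.1600 0.4900 1.8400 13.6500 22.7000 38.1100 30.3700 14.2600] k=[5 7 4 2 18 23 35 34 10]
t=10: x=[5.1400 6.6500 4.0700 3.2600 17.2300 23.4900 34.0900 32.3900 11.6800] k=[0 10 5 8 12 27 34 27 9]

0.1410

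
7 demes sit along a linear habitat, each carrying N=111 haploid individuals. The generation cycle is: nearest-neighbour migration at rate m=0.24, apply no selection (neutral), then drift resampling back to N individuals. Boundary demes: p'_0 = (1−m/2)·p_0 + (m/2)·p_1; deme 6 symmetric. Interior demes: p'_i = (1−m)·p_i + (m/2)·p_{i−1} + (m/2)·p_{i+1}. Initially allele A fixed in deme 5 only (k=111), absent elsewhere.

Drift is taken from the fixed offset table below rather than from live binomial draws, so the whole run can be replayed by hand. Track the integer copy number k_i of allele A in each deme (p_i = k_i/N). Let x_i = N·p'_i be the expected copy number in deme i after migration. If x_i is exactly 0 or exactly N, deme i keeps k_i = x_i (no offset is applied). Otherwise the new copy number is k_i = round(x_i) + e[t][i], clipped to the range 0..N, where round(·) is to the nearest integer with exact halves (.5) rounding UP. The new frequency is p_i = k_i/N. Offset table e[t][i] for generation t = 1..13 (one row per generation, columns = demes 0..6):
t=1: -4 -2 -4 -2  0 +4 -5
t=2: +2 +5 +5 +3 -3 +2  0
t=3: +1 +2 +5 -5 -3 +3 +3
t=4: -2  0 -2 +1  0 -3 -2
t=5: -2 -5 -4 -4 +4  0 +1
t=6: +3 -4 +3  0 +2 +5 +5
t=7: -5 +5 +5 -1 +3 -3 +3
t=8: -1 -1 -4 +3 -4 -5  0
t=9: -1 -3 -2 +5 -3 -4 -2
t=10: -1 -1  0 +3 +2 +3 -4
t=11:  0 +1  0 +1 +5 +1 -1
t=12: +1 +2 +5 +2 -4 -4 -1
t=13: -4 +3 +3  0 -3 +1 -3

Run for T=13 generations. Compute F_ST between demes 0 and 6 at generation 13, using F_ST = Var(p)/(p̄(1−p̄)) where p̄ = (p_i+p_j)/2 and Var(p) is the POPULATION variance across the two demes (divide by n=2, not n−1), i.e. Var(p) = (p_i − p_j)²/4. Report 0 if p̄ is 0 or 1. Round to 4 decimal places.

0.1503

t=0: k=[0 0 0 0 0 111 0]
t=1: x=[0.0000 0.0000 0.0000 0.0000 13.3200 84.3600 13.3200] k=[0 0 0 0 13 88 8]
t=2: x=[0.0000 0.0000 0.0000 1.5600 20.4400 69.4000 17.6000] k=[0 0 0 5 17 71 18]
t=3: x=[0.0000 0.0000 0.6000 5.8400 22.0400 58.1600 24.3600] k=[0 0 6 1 19 61 27]
t=4: x=[0.0000 0.7200 4.6800 3.7600 21.8800 51.8800 31.0800] k=[0 1 3 5 22 49 29]
t=5: x=[0.1200 1.1200 3.0000 6.8000 23.2000 43.3600 31.4000] k=[0 0 0 3 27 43 32]
t=6: x=[0.0000 0.0000 0.3600 5.5200 26.0400 39.7600 33.3200] k=[0 0 3 6 28 45 38]
t=7: x=[0.0000 0.3600 3.0000 8.2800 27.4000 42.1200 38.8400] k=[0 5 8 7 30 39 42]
t=8: x=[0.6000 4.7600 7.5200 9.8800 28.3200 38.2800 41.6400] k=[0 4 4 13 24 33 42]
t=9: x=[0.4800 3.5200 5.0800 13.2400 23.7600 33.0000 40.9200] k=[0 1 3 18 21 29 39]
t=10: x=[0.1200 1.1200 4.5600 16.5600 21.6000 29.2400 37.8000] k=[0 0 5 20 24 32 34]
t=11: x=[0.0000 0.6000 6.2000 18.6800 24.4800 31.2800 33.7600] k=[0 2 6 20 29 32 33]
t=12: x=[0.2400 2.2400 7.2000 19.4000 28.2800 31.7600 32.8800] k=[1 4 12 21 24 28 32]
t=13: x=[1.3600 4.6000 12.1200 20.2800 24.1200 28.0000 31.5200] k=[0 8 15 20 21 29 29]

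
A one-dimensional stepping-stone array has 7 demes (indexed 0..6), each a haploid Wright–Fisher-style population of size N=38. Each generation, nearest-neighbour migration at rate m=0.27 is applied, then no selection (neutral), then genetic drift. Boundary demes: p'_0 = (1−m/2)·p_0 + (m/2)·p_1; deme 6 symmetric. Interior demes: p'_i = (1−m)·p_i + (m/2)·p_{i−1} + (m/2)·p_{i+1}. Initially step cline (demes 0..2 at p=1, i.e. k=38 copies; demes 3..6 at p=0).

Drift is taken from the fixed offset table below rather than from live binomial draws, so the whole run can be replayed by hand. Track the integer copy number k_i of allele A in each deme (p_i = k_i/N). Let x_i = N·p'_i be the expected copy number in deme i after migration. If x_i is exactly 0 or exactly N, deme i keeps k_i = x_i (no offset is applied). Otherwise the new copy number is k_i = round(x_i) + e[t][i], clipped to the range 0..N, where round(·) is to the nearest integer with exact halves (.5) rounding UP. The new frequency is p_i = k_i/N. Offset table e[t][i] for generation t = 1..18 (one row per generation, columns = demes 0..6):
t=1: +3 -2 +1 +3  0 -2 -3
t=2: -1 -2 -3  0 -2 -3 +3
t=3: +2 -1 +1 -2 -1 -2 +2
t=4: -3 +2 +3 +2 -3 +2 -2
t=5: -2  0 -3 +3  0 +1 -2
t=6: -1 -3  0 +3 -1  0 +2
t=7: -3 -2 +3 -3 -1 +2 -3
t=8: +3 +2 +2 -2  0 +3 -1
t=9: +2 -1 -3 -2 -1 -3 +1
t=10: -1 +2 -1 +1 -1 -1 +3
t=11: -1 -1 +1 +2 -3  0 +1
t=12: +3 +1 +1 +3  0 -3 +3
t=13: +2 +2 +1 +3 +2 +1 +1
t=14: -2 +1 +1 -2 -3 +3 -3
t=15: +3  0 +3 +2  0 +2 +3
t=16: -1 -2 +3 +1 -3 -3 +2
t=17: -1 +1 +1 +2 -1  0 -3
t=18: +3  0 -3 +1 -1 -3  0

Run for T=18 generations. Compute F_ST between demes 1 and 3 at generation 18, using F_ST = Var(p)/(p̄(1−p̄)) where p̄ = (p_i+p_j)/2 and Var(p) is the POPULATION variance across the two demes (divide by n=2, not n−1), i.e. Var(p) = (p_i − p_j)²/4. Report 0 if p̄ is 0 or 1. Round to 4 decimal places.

0.0635

t=0: k=[38 38 38 0 0 0 0]
t=1: x=[38.0000 38.0000 32.8700 5.1300 0.0000 0.0000 0.0000] k=[38 38 34 8 0 0 0]
t=2: x=[38.0000 37.4600 31.0300 10.4300 1.0800 0.0000 0.0000] k=[38 35 28 10 0 0 0]
t=3: x=[37.5950 34.4600 26.5150 11.0800 1.3500 0.0000 0.0000] k=[38 33 28 9 0 0 0]
t=4: x=[37.3250 33.0000 26.1100 10.3500 1.2150 0.0000 0.0000] k=[34 35 29 12 0 0 0]
t=5: x=[34.1350 34.0550 27.5150 12.6750 1.6200 0.0000 0.0000] k=[32 34 25 16 2 0 0]
t=6: x=[32.2700 32.5150 25.0000 15.3250 3.6200 0.2700 0.0000] k=[31 30 25 18 3 0 0]
t=7: x=[30.8650 29.4600 24.7300 16.9200 4.6200 0.4050 0.0000] k=[28 27 28 14 4 2 0]
t=8: x=[27.8650 27.2700 25.9750 14.5400 5.0800 2.0000 0.2700] k=[31 29 28 13 5 5 0]
t=9: x=[30.7300 29.1350 26.1100 13.9450 6.0800 4.3250 0.6750] k=[33 28 23 12 5 1 2]
t=10: x=[32.3250 28.0000 22.1900 12.5400 5.4050 1.6750 1.8650] k=[31 30 21 14 4 1 5]
t=11: x=[30.8650 28.9200 21.2700 13.5950 4.9450 1.9450 4.4600] k=[30 28 22 16 2 2 5]
t=12: x=[29.7300 27.4600 22.0000 14.9200 3.8900 2.4050 4.5950] k=[33 28 23 18 4 0 8]
t=13: x=[32.3250 28.0000 23.0000 16.7850 5.3500 1.6200 6.9200] k=[34 30 24 20 7 3 8]
t=14: x=[33.4600 29.7300 24.2700 18.7850 8.2150 4.2150 7.3250] k=[31 31 25 17 5 7 4]
t=15: x=[31.0000 30.1900 24.7300 16.4600 6.8900 6.3250 4.4050] k=[34 30 28 18 7 8 7]
t=16: x=[33.4600 30.2700 26.9200 17.8650 8.6200 7.7300 7.1350] k=[32 28 30 19 6 5 9]
t=17: x=[31.4600 28.8100 28.2450 18.7300 7.6200 5.6750 8.4600] k=[30 30 29 21 7 6 5]
t=18: x=[30.0000 29.8650 28.0550 20.1900 8.7550 6.0000 5.1350] k=[33 30 25 21 8 3 5]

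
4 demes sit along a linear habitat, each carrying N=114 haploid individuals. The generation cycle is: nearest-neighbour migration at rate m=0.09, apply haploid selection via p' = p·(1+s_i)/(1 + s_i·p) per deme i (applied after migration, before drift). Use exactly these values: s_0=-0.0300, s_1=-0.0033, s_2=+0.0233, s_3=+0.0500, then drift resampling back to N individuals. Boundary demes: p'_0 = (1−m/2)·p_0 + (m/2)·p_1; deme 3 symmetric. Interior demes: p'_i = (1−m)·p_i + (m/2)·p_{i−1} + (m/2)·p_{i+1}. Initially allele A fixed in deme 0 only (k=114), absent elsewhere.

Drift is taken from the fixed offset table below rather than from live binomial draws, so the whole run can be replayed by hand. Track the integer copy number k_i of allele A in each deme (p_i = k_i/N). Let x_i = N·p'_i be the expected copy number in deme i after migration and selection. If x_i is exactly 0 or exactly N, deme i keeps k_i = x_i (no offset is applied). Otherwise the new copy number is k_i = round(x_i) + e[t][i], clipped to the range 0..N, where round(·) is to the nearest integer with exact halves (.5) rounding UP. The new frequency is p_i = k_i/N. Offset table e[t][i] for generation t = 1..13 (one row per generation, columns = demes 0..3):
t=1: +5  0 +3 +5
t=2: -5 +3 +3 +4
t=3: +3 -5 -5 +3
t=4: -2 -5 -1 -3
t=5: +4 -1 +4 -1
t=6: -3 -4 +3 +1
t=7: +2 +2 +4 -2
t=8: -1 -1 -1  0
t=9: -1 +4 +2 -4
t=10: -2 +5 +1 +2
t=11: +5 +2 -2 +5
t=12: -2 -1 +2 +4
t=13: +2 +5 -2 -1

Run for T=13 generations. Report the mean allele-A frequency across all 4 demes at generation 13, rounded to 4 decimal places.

t=0: k=[114 0 0 0]
t=1: x=[108.7187 5.1138 0.0000 0.0000] k=[114 5 0 0]
t=2: x=[108.9500 9.6508 0.2302 0.0000] k=[104 13 3 0]
t=3: x=[99.5244 16.5981 3.3899 0.1417] k=[103 12 0 3]
t=4: x=[98.5016 15.5107 0.6906 3.0045] k=[97 11 0 0]
t=5: x=[92.6057 14.3335 0.5065 0.0000] k=[97 13 5 0]
t=6: x=[92.6974 16.3736 5.2491 0.2362] k=[90 12 8 1]
t=7: x=[85.8493 15.2862 8.0353 1.3800] k=[88 17 12 0]
t=8: x=[84.1386 19.9156 11.9288 0.5669] k=[83 19 11 1]
t=9: x=[79.3903 21.4624 11.1394 1.5215] k=[78 25 13 0]
t=10: x=[74.8357 26.7772 13.2218 0.6141] k=[73 32 14 3]
t=11: x=[70.3374 32.9575 14.6058 3.6641] k=[75 35 13 9]
t=12: x=[72.3986 35.7289 14.0920 9.6003] k=[70 35 16 14]
t=13: x=[67.5893 35.6390 17.0970 14.7036] k=[70 41 15 14]

0.3070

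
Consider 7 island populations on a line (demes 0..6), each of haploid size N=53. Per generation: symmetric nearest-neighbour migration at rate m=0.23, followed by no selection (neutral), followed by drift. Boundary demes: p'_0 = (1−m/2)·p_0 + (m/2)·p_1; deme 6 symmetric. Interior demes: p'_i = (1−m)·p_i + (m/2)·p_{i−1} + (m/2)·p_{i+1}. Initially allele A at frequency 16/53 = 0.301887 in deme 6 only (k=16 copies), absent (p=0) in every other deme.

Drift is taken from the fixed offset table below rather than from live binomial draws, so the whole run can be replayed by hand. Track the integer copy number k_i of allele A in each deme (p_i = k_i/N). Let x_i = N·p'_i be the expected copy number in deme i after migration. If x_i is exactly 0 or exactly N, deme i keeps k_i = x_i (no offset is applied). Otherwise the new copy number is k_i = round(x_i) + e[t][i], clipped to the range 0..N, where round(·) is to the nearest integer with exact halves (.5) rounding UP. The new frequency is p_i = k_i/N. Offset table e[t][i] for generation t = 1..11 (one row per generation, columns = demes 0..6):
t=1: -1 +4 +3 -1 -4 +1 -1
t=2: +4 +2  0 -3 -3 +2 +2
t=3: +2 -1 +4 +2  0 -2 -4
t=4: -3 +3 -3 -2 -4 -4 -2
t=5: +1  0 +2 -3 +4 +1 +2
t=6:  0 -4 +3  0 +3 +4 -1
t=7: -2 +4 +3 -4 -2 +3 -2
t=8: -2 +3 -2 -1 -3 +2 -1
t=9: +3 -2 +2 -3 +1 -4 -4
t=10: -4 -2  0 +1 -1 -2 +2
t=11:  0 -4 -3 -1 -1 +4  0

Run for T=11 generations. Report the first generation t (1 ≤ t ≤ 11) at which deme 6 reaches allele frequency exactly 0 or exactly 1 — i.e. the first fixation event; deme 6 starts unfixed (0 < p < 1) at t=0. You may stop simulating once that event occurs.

t=0: k=[0 0 0 0 0 0 16]
t=1: x=[0.0000 0.0000 0.0000 0.0000 0.0000 1.8400 14.1600] k=[0 0 0 0 0 3 13]
t=2: x=[0.0000 0.0000 0.0000 0.0000 0.3450 3.8050 11.8500] k=[0 0 0 0 0 6 14]
t=3: x=[0.0000 0.0000 0.0000 0.0000 0.6900 6.2300 13.0800] k=[0 0 0 0 1 4 9]
t=4: x=[0.0000 0.0000 0.0000 0.1150 1.2300 4.2300 8.4250] k=[0 0 0 0 0 0 6]
t=5: x=[0.0000 0.0000 0.0000 0.0000 0.0000 0.6900 5.3100] k=[0 0 0 0 0 2 7]
t=6: x=[0.0000 0.0000 0.0000 0.0000 0.2300 2.3450 6.4250] k=[0 0 0 0 3 6 5]
t=7: x=[0.0000 0.0000 0.0000 0.3450 3.0000 5.5400 5.1150] k=[0 0 0 0 1 9 3]
t=8: x=[0.0000 0.0000 0.0000 0.1150 1.8050 7.3900 3.6900] k=[0 0 0 0 0 9 3]
t=9: x=[0.0000 0.0000 0.0000 0.0000 1.0350 7.2750 3.6900] k=[0 0 0 0 2 3 0]

9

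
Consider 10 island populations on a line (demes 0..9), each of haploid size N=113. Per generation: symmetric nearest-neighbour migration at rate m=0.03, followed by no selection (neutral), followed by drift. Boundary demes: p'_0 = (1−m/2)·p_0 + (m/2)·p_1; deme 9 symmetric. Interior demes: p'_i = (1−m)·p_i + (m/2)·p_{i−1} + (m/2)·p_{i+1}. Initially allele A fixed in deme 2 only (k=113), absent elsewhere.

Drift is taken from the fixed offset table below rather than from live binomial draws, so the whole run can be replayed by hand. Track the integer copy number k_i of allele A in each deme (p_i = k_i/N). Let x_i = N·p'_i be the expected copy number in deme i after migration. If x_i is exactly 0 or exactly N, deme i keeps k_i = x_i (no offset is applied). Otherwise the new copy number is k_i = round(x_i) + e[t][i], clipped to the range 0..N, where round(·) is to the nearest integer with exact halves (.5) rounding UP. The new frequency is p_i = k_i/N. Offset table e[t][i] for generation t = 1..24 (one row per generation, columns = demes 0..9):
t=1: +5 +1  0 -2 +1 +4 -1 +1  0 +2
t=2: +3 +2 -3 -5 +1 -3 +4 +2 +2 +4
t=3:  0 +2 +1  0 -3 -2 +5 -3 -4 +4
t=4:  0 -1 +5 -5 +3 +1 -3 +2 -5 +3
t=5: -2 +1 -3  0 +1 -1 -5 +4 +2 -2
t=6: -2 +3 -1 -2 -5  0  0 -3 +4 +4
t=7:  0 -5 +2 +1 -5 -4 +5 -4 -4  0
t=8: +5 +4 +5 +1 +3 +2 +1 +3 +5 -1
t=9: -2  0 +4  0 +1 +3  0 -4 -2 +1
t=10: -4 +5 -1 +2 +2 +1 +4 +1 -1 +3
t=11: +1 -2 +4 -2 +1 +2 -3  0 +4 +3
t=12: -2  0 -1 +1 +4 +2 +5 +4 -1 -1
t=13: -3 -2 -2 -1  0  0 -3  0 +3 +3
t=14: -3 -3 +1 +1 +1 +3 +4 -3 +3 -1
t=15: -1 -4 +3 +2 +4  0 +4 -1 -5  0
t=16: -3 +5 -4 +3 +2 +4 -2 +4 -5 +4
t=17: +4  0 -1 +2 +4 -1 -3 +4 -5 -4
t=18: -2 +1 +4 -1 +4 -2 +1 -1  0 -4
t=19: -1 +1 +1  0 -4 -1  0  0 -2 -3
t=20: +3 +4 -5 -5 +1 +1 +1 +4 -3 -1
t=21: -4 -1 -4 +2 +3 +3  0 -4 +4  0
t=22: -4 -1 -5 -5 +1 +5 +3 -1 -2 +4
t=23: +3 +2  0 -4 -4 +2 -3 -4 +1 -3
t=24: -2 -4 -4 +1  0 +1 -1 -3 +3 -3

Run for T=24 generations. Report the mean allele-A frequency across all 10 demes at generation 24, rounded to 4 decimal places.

0.1407

t=0: k=[0 0 113 0 0 0 0 0 0 0]
t=1: x=[0.0000 1.6950 109.6100 1.6950 0.0000 0.0000 0.0000 0.0000 0.0000 0.0000] k=[0 3 110 0 0 0 0 0 0 0]
t=2: x=[0.0450 4.5600 106.7450 1.6500 0.0000 0.0000 0.0000 0.0000 0.0000 0.0000] k=[3 7 104 0 0 0 0 0 0 0]
t=3: x=[3.0600 8.3950 100.9850 1.5600 0.0000 0.0000 0.0000 0.0000 0.0000 0.0000] k=[3 10 102 2 0 0 0 0 0 0]
t=4: x=[3.1050 11.2750 99.1200 3.4700 0.0300 0.0000 0.0000 0.0000 0.0000 0.0000] k=[3 10 104 0 3 0 0 0 0 0]
t=5: x=[3.1050 11.3050 101.0300 1.6050 2.9100 0.0450 0.0000 0.0000 0.0000 0.0000] k=[1 12 98 2 4 0 0 0 0 0]
t=6: x=[1.1650 13.1250 95.2700 3.4700 3.9100 0.0600 0.0000 0.0000 0.0000 0.0000] k=[0 16 94 1 0 0 0 0 0 0]
t=7: x=[0.2400 16.9300 91.4350 2.3800 0.0150 0.0000 0.0000 0.0000 0.0000 0.0000] k=[0 12 93 3 0 0 0 0 0 0]
t=8: x=[0.1800 13.0350 90.4350 4.3050 0.0450 0.0000 0.0000 0.0000 0.0000 0.0000] k=[5 17 95 5 3 0 0 0 0 0]
t=9: x=[5.1800 17.9900 92.4800 6.3200 2.9850 0.0450 0.0000 0.0000 0.0000 0.0000] k=[3 18 96 6 4 3 0 0 0 0]
t=10: x=[3.2250 18.9450 93.4800 7.3200 4.0150 2.9700 0.0450 0.0000 0.0000 0.0000] k=[0 24 92 9 6 4 4 0 0 0]
t=11: x=[0.3600 24.6600 89.7350 10.2000 6.0150 4.0300 3.9400 0.0600 0.0000 0.0000] k=[1 23 94 8 7 6 1 0 0 0]
t=12: x=[1.3300 23.7350 91.6450 9.2750 7.0000 5.9400 1.0600 0.0150 0.0000 0.0000] k=[0 24 91 10 11 8 6 4 0 0]
t=13: x=[0.3600 24.6450 88.7800 11.2300 10.9400 8.0150 6.0000 3.9700 0.0600 0.0000] k=[0 23 87 10 11 8 3 4 3 0]
t=14: x=[0.3450 23.6150 84.8850 11.1700 10.9400 7.9700 3.0900 3.9700 2.9700 0.0450] k=[0 21 86 12 12 11 7 1 6 0]
t=15: x=[0.3150 21.6600 83.9150 13.1100 11.9850 10.9550 6.9700 1.1650 5.8350 0.0900] k=[0 18 87 15 16 11 11 0 1 0]
t=16: x=[0.2700 18.7650 84.8850 16.0950 15.9100 11.0750 10.8350 0.1800 0.9700 0.0150] k=[0 24 81 19 18 15 9 4 0 4]
t=17: x=[0.3600 24.4950 79.2150 19.9150 17.9700 14.9550 9.0150 4.0150 0.1200 3.9400] k=[4 24 78 22 22 14 6 8 0 0]
t=18: x=[4.3000 24.5100 76.3500 22.8400 21.8800 14.0000 6.1500 7.8500 0.1200 0.0000] k=[2 26 80 22 26 12 7 7 0 0]
t=19: x=[2.3600 26.4500 78.3200 22.9300 25.7300 12.1350 7.0750 6.8950 0.1050 0.0000] k=[1 27 79 23 22 11 7 7 0 0]
t=20: x=[1.3900 27.3900 77.3800 23.8250 21.8500 11.1050 7.0600 6.8950 0.1050 0.0000] k=[4 31 72 19 23 12 8 11 0 0]
t=21: x=[4.4050 31.2100 70.5900 19.8550 22.7750 12.1050 8.1050 10.7900 0.1650 0.0000] k=[0 30 67 22 26 15 8 7 4 0]
t=22: x=[0.4500 30.1050 65.7700 22.7350 25.7750 15.0600 8.0900 6.9700 3.9850 0.0600] k=[0 29 61 18 27 20 11 6 2 4]
t=23: x=[0.4350 29.0450 59.8750 18.7800 26.7600 19.9700 11.0600 6.0150 2.0900 3.9700] k=[3 31 60 15 23 22 8 2 3 1]
t=24: x=[3.4200 31.0150 58.8900 15.7950 22.8650 21.8050 8.1200 2.1050 2.9550 1.0300] k=[1 27 55 17 23 23 7 0 6 0]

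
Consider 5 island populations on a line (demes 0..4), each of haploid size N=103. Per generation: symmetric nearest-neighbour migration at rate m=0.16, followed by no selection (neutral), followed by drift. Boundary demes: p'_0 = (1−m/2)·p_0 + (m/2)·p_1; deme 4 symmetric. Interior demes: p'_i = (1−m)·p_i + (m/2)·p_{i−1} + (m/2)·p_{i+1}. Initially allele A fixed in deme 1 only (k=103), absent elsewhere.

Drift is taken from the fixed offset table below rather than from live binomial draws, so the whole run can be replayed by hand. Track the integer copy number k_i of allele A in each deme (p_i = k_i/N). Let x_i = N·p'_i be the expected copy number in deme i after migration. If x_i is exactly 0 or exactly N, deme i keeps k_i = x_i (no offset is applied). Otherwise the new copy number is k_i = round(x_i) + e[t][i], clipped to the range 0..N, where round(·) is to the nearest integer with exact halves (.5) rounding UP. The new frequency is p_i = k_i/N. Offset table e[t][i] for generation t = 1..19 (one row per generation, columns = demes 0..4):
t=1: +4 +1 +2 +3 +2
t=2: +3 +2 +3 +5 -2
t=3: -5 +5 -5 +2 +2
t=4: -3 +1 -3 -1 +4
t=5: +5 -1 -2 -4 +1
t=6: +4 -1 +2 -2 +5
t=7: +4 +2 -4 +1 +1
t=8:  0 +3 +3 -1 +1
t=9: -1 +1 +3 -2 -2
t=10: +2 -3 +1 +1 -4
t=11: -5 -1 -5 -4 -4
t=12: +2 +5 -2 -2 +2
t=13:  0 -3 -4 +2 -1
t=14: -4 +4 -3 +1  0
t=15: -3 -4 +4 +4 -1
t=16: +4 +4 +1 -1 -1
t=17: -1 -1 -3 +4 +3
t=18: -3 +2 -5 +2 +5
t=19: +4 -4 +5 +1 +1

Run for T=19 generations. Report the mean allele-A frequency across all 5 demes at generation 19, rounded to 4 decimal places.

t=0: k=[0 103 0 0 0]
t=1: x=[8.2400 86.5200 8.2400 0.0000 0.0000] k=[12 88 10 0 0]
t=2: x=[18.0800 75.6800 15.4400 0.8000 0.0000] k=[21 78 18 6 0]
t=3: x=[25.5600 68.6400 21.8400 6.4800 0.4800] k=[21 74 17 8 2]
t=4: x=[25.2400 65.2000 20.8400 8.2400 2.4800] k=[22 66 18 7 6]
t=5: x=[25.5200 58.6400 20.9600 7.8000 6.0800] k=[31 58 19 4 7]
t=6: x=[33.1600 52.7200 20.9200 5.4400 6.7600] k=[37 52 23 3 12]
t=7: x=[38.2000 48.4800 23.7200 5.3200 11.2800] k=[42 50 20 6 12]
t=8: x=[42.6400 46.9600 21.2800 7.6000 11.5200] k=[43 50 24 7 13]
t=9: x=[43.5600 47.3600 24.7200 8.8400 12.5200] k=[43 48 28 7 11]
t=10: x=[43.4000 46.0000 27.9200 9.0000 10.6800] k=[45 43 29 10 7]
t=11: x=[44.8400 42.0400 28.6000 11.2800 7.2400] k=[40 41 24 7 3]
t=12: x=[40.0800 39.5600 24.0000 8.0400 3.3200] k=[42 45 22 6 5]
t=13: x=[42.2400 42.9200 22.5600 7.2000 5.0800] k=[42 40 19 9 4]
t=14: x=[41.8400 38.4800 19.8800 9.4000 4.4000] k=[38 42 17 10 4]
t=15: x=[38.3200 39.6800 18.4400 10.0800 4.4800] k=[35 36 22 14 3]
t=16: x=[35.0800 34.8000 22.4800 13.7600 3.8800] k=[39 39 23 13 3]
t=17: x=[39.0000 37.7200 23.4800 13.0000 3.8000] k=[38 37 20 17 7]
t=18: x=[37.9200 35.7200 21.1200 16.4400 7.8000] k=[35 38 16 18 13]
t=19: x=[35.2400 36.0000 17.9200 17.4400 13.4000] k=[39 32 23 18 14]

0.2447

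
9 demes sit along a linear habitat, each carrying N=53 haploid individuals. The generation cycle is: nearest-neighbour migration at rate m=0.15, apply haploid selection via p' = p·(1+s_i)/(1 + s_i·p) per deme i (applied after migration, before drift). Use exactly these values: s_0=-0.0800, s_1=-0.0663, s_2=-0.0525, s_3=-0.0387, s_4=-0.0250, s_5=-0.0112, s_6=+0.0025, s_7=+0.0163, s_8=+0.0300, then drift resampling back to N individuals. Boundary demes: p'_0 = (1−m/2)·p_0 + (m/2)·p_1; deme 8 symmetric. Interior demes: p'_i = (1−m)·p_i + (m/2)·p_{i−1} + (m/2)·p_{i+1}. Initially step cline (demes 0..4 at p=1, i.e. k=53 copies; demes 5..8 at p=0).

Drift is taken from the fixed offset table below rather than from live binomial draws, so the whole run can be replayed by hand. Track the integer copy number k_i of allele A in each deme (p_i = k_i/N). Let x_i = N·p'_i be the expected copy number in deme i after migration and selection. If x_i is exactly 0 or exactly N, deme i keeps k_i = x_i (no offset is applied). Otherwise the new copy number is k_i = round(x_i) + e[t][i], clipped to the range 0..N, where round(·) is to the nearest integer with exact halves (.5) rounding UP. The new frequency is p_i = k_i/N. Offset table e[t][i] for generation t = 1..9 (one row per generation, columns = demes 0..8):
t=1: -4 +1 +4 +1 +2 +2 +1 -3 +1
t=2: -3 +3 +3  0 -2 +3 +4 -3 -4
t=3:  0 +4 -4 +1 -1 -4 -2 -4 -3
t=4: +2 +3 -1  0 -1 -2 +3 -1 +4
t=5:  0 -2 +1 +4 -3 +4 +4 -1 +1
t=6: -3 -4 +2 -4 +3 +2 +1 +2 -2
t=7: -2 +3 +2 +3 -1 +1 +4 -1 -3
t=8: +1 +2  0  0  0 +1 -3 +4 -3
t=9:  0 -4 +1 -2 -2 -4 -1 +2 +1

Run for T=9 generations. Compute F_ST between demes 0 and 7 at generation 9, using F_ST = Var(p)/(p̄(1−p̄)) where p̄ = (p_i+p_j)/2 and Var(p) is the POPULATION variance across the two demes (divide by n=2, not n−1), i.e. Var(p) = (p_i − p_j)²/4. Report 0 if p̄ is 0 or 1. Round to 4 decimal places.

t=0: k=[53 53 53 53 53 0 0 0 0]
t=1: x=[53.0000 53.0000 53.0000 53.0000 48.9309 3.9338 0.0000 0.0000 0.0000] k=[53 53 53 53 51 6 0 0 0]
t=2: x=[53.0000 53.0000 53.0000 52.8440 47.6545 8.8417 0.4511 0.0000 0.0000] k=[53 53 53 53 46 12 4 0 0]
t=3: x=[53.0000 53.0000 53.0000 52.4541 43.7838 13.8345 4.3099 0.3049 0.0000] k=[53 53 53 53 43 10 2 0 0]
t=4: x=[53.0000 53.0000 53.0000 52.2203 41.0422 11.7715 2.4558 0.1524 0.0000] k=[53 53 53 52 40 10 5 0 0]
t=5: x=[53.0000 53.0000 52.9209 51.1042 38.3835 11.7715 5.0113 0.3811 0.0000] k=[53 53 53 53 35 16 9 0 0]
t=6: x=[53.0000 53.0000 53.0000 51.5971 34.6222 16.7706 8.8684 0.6859 0.0000] k=[53 53 53 48 38 19 10 3 0]
t=7: x=[53.0000 53.0000 52.6044 47.4313 37.0441 19.6106 10.1705 3.3504 0.2317] k=[53 53 53 50 36 21 14 2 0]
t=8: x=[53.0000 53.0000 52.7626 49.0325 35.6307 21.4560 13.6503 2.7925 0.1545] k=[53 53 53 49 36 22 11 7 0]
t=9: x=[53.0000 53.0000 52.6835 48.1540 35.6307 22.0798 11.5475 6.8711 0.5406] k=[53 53 53 46 34 18 11 9 2]

0.7097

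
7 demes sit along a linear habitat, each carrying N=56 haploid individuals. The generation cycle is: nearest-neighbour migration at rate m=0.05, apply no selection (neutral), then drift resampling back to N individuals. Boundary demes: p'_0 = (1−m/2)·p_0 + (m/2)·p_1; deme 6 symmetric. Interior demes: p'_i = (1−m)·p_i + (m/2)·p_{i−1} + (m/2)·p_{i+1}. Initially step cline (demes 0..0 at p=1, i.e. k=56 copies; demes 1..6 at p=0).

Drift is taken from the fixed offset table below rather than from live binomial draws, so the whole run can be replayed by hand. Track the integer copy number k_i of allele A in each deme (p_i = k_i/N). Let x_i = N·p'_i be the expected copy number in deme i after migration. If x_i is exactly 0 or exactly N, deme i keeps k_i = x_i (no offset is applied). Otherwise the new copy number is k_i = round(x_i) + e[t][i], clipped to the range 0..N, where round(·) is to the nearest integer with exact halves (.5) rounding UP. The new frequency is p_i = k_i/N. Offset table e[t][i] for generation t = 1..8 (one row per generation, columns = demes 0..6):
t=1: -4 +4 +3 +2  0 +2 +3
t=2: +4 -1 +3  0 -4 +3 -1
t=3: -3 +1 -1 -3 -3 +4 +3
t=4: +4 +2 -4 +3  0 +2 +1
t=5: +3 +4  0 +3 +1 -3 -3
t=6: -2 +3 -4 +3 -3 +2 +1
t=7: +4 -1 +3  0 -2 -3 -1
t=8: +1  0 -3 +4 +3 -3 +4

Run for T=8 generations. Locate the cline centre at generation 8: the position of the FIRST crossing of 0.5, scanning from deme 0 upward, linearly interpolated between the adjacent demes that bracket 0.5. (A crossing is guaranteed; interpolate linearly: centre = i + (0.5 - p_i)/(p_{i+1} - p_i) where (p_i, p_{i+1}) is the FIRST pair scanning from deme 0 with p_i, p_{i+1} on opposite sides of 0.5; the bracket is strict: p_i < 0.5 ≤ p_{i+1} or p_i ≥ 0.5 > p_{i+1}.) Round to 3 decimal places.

t=0: k=[56 0 0 0 0 0 0]
t=1: x=[54.6000 1.4000 0.0000 0.0000 0.0000 0.0000 0.0000] k=[51 5 0 0 0 0 0]
t=2: x=[49.8500 6.0250 0.1250 0.0000 0.0000 0.0000 0.0000] k=[54 5 3 0 0 0 0]
t=3: x=[52.7750 6.1750 2.9750 0.0750 0.0000 0.0000 0.0000] k=[50 7 2 0 0 0 0]
t=4: x=[48.9250 7.9500 2.0750 0.0500 0.0000 0.0000 0.0000] k=[53 10 0 3 0 0 0]
t=5: x=[51.9250 10.8250 0.3250 2.8500 0.0750 0.0000 0.0000] k=[55 15 0 6 1 0 0]
t=6: x=[54.0000 15.6250 0.5250 5.7250 1.1000 0.0250 0.0000] k=[52 19 0 9 0 2 0]
t=7: x=[51.1750 19.3500 0.7000 8.5500 0.2750 1.9000 0.0500] k=[55 18 4 9 0 0 0]
t=8: x=[54.0750 18.5750 4.4750 8.6500 0.2250 0.0000 0.0000] k=[55 19 1 13 3 0 0]

0.750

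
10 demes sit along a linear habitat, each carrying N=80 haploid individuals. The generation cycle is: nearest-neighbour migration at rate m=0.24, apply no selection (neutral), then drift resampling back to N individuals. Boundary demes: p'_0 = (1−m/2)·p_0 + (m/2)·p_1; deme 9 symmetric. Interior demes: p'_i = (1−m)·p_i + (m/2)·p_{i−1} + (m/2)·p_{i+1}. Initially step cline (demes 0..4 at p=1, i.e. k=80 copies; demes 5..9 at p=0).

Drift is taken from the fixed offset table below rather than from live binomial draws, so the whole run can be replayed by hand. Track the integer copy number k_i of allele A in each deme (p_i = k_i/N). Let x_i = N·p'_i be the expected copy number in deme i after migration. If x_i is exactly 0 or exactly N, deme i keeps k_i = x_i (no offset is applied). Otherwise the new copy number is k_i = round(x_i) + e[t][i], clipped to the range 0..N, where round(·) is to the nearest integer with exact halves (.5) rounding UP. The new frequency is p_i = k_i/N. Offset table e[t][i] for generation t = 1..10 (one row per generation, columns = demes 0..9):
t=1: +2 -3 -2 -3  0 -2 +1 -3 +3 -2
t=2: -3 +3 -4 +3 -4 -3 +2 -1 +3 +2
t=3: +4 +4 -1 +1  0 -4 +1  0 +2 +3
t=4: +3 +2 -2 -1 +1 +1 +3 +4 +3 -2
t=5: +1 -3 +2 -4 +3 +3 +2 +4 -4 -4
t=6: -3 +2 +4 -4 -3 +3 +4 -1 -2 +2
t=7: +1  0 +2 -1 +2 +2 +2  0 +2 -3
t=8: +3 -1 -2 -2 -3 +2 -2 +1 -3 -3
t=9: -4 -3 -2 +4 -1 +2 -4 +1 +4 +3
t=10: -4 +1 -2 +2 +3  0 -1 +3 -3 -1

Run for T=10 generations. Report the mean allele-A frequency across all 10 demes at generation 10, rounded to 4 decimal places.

t=0: k=[80 80 80 80 80 0 0 0 0 0]
t=1: x=[80.0000 80.0000 80.0000 80.0000 70.4000 9.6000 0.0000 0.0000 0.0000 0.0000] k=[80 80 80 80 70 8 0 0 0 0]
t=2: x=[80.0000 80.0000 80.0000 78.8000 63.7600 14.4800 0.9600 0.0000 0.0000 0.0000] k=[80 80 80 80 60 11 3 0 0 0]
t=3: x=[80.0000 80.0000 80.0000 77.6000 56.5200 15.9200 3.6000 0.3600 0.0000 0.0000] k=[80 80 80 79 57 12 5 0 0 0]
t=4: x=[80.0000 80.0000 79.8800 76.4800 54.2400 16.5600 5.2400 0.6000 0.0000 0.0000] k=[80 80 78 75 55 18 8 5 0 0]
t=5: x=[80.0000 79.7600 77.8800 72.9600 52.9600 21.2400 8.8400 4.7600 0.6000 0.0000] k=[80 77 80 69 56 24 11 9 0 0]
t=6: x=[79.6400 77.7200 78.3200 68.7600 53.7200 26.2800 12.3200 8.1600 1.0800 0.0000] k=[77 80 80 65 51 29 16 7 0 0]
t=7: x=[77.3600 79.6400 78.2000 65.1200 50.0400 30.0800 16.4800 7.2400 0.8400 0.0000] k=[78 80 80 64 52 32 18 7 3 0]
t=8: x=[78.2400 79.7600 78.0800 64.4800 51.0400 32.7200 18.3600 7.8400 3.1200 0.3600] k=[80 79 76 62 48 35 16 9 0 0]
t=9: x=[79.8800 78.7600 74.6800 62.0000 48.1200 34.2800 17.4400 8.7600 1.0800 0.0000] k=[76 76 73 66 47 36 13 10 5 0]
t=10: x=[76.0000 75.6400 72.5200 64.5600 47.9600 34.5600 15.4000 9.7600 5.0000 0.6000] k=[72 77 71 67 51 35 14 13 2 0]

0.5025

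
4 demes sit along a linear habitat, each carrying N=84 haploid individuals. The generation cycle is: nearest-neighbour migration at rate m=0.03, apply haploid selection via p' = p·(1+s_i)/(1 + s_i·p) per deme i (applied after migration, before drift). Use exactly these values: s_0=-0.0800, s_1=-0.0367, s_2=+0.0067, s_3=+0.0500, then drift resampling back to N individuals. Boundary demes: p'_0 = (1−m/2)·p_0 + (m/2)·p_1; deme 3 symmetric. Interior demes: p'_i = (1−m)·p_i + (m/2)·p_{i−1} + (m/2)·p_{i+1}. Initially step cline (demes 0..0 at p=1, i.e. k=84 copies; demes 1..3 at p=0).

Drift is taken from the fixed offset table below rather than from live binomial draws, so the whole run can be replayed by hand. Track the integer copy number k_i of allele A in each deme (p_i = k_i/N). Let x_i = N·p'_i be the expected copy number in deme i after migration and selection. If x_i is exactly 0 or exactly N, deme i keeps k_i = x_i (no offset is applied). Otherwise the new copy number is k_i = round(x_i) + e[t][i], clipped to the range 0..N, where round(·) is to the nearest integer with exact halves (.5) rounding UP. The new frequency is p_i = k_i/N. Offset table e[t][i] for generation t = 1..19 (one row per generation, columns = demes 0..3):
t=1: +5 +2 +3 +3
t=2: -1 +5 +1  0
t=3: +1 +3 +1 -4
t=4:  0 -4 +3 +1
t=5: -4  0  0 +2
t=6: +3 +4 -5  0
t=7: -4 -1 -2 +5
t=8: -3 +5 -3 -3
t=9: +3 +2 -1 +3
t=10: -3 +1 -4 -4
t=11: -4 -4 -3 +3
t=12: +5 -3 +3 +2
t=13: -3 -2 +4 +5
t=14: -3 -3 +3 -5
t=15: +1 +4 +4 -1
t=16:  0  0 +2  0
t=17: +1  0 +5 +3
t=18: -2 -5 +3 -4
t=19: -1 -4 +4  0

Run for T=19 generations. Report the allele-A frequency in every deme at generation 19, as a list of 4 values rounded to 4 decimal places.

t=0: k=[84 0 0 0]
t=1: x=[82.6322 1.2144 0.0000 0.0000] k=[84 3 0 0]
t=2: x=[82.6810 4.0243 0.0453 0.0000] k=[82 9 1 0]
t=3: x=[80.6466 9.6510 1.1123 0.0157] k=[82 13 2 0]
t=4: x=[80.7114 13.4424 2.1489 0.0315] k=[81 9 5 1]
t=5: x=[79.5839 9.6947 5.0315 1.1123] k=[76 10 5 3]
t=6: x=[74.3184 10.5648 5.0768 3.1758] k=[77 15 0 3]
t=7: x=[75.4506 15.2332 0.2718 3.0973] k=[71 14 0 8]
t=8: x=[69.1532 14.1984 0.3322 8.2354] k=[66 19 0 5]
t=9: x=[64.0547 18.8674 0.3624 5.1561] k=[67 21 0 8]
t=10: x=[65.1175 20.7846 0.4379 8.2354] k=[62 22 0 4]
t=11: x=[59.9964 21.6635 0.3926 4.1273] k=[56 18 0 7]
t=12: x=[53.8377 17.7705 0.3775 7.2102] k=[59 15 3 9]
t=13: x=[56.8304 15.0134 3.2911 9.3061] k=[54 13 7 14]
t=14: x=[51.7451 13.1061 7.2391 14.4701] k=[49 10 10 9]
t=15: x=[46.6949 10.2439 10.0439 9.4152] k=[48 14 14 8]
t=16: x=[45.7605 14.0667 13.9877 8.4538] k=[46 14 16 8]
t=17: x=[43.7762 14.0667 15.9360 8.4850] k=[45 14 21 11]
t=18: x=[42.7870 14.1252 20.8495 11.6303] k=[41 9 24 8]
t=19: x=[38.7747 9.3886 23.6483 8.6098] k=[38 5 28 9]

[0.4524, 0.0595, 0.3333, 0.1071]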